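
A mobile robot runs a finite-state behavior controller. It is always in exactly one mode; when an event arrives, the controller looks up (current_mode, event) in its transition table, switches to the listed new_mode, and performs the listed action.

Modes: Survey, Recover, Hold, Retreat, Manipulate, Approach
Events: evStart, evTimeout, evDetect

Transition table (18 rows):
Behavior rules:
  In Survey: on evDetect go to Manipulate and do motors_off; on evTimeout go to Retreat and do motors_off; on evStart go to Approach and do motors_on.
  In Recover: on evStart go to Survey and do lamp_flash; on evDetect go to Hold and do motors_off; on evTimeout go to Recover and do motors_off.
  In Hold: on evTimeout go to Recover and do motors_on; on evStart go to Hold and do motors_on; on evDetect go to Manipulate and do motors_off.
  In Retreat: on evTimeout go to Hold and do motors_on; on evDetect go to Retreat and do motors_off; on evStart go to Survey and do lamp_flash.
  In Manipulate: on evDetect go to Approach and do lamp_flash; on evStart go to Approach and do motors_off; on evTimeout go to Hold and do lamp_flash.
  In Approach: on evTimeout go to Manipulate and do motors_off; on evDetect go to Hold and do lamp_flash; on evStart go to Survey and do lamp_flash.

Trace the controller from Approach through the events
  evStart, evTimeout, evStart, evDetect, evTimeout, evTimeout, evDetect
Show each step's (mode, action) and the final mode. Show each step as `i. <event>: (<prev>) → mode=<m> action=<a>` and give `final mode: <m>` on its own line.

final mode: Hold

1. evStart: (Approach) → mode=Survey action=lamp_flash
2. evTimeout: (Survey) → mode=Retreat action=motors_off
3. evStart: (Retreat) → mode=Survey action=lamp_flash
4. evDetect: (Survey) → mode=Manipulate action=motors_off
5. evTimeout: (Manipulate) → mode=Hold action=lamp_flash
6. evTimeout: (Hold) → mode=Recover action=motors_on
7. evDetect: (Recover) → mode=Hold action=motors_off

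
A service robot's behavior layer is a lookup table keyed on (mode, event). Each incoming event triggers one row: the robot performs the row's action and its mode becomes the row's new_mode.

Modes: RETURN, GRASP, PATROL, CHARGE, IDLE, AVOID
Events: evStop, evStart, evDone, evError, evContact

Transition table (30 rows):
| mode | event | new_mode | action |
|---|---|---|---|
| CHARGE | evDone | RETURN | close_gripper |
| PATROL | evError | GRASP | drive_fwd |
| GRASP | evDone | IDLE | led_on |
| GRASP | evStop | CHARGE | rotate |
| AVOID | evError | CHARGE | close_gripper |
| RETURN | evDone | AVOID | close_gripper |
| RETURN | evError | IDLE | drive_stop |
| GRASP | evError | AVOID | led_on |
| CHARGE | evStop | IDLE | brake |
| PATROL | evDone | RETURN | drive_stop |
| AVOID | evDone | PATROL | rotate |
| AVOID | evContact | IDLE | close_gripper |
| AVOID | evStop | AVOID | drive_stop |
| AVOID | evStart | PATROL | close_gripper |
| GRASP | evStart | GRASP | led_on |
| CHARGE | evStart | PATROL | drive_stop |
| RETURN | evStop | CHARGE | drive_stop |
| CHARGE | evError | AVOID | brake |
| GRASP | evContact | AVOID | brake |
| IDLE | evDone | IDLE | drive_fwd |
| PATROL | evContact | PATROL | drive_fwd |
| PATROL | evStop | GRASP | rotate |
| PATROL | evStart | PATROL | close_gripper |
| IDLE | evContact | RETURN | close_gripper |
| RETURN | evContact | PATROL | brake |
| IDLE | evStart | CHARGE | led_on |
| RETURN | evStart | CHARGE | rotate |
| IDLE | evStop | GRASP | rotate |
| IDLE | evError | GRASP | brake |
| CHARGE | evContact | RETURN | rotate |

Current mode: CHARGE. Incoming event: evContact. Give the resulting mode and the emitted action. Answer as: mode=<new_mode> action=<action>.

mode=RETURN action=rotate

current mode = CHARGE; filter table to that mode:
  (CHARGE, evDone) → (RETURN, close_gripper)
  (CHARGE, evStop) → (IDLE, brake)
  (CHARGE, evStart) → (PATROL, drive_stop)
  (CHARGE, evError) → (AVOID, brake)
  (CHARGE, evContact) → (RETURN, rotate)  ← event matches
event = evContact selects (RETURN, rotate)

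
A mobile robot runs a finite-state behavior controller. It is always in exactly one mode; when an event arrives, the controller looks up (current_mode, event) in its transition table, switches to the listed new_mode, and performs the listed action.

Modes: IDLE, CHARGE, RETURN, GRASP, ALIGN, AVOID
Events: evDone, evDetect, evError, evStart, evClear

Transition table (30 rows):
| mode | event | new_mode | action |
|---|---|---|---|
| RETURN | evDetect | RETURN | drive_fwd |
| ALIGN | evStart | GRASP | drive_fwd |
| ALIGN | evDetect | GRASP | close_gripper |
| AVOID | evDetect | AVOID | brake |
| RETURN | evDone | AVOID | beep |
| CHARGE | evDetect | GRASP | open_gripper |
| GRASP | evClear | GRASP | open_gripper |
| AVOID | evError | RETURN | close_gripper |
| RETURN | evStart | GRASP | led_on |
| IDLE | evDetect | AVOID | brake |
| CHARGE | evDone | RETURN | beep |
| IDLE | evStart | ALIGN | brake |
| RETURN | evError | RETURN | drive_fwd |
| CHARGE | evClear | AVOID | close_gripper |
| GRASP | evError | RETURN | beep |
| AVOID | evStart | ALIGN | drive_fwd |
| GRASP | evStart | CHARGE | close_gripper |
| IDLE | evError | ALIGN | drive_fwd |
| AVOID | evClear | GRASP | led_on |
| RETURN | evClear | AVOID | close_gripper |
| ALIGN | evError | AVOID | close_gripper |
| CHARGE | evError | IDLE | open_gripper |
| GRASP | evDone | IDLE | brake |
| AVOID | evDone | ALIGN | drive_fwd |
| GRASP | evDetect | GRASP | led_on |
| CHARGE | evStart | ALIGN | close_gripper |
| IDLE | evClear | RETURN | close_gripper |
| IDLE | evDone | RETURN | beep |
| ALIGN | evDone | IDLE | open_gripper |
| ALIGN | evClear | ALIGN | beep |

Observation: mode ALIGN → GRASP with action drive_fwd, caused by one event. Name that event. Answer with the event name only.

try evDone: (ALIGN, evDone) → (IDLE, open_gripper)
try evDetect: (ALIGN, evDetect) → (GRASP, close_gripper)
try evError: (ALIGN, evError) → (AVOID, close_gripper)
try evStart: (ALIGN, evStart) → (GRASP, drive_fwd)  ← matches
try evClear: (ALIGN, evClear) → (ALIGN, beep)

evStart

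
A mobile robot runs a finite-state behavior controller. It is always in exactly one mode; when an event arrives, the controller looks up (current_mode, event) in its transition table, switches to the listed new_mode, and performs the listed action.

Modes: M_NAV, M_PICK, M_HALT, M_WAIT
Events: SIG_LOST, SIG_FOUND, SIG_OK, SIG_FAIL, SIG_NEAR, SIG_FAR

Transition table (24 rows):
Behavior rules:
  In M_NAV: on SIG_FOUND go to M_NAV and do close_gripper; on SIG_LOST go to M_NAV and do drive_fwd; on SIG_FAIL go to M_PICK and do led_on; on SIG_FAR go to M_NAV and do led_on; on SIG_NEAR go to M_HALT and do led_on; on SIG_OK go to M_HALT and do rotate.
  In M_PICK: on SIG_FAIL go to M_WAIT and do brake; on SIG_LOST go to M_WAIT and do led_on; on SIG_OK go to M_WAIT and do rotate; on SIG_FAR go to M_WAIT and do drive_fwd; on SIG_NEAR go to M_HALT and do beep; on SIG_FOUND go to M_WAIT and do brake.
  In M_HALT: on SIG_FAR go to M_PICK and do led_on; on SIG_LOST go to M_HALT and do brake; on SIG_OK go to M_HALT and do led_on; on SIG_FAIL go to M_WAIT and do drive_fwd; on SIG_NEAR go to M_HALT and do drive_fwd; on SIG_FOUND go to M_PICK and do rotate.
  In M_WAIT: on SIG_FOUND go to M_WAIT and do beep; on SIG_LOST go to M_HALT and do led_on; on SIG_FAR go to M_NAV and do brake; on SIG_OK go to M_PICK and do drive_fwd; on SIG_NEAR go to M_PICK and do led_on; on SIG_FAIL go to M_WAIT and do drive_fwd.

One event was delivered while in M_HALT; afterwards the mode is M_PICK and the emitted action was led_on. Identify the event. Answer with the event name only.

try SIG_LOST: (M_HALT, SIG_LOST) → (M_HALT, brake)
try SIG_FOUND: (M_HALT, SIG_FOUND) → (M_PICK, rotate)
try SIG_OK: (M_HALT, SIG_OK) → (M_HALT, led_on)
try SIG_FAIL: (M_HALT, SIG_FAIL) → (M_WAIT, drive_fwd)
try SIG_NEAR: (M_HALT, SIG_NEAR) → (M_HALT, drive_fwd)
try SIG_FAR: (M_HALT, SIG_FAR) → (M_PICK, led_on)  ← matches

SIG_FAR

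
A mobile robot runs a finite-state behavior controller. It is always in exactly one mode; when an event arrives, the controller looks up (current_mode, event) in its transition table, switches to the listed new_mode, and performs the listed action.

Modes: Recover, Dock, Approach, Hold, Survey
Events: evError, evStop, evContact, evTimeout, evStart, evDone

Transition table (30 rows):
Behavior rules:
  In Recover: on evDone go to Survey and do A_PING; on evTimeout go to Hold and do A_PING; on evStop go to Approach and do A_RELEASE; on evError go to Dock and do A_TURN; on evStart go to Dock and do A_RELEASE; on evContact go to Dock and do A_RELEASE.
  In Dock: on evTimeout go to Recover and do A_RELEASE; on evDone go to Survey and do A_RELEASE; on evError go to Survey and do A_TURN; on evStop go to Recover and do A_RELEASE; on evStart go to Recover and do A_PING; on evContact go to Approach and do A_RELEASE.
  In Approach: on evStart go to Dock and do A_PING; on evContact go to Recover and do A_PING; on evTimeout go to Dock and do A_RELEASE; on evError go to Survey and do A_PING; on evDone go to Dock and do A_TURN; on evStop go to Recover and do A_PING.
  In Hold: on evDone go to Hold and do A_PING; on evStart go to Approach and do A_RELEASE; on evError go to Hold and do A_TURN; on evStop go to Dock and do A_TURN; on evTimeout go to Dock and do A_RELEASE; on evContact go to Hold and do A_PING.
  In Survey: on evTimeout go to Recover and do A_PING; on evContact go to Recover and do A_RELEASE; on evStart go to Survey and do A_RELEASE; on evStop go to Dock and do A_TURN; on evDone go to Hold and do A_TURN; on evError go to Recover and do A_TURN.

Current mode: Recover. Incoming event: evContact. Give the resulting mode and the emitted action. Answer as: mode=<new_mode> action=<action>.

mode=Dock action=A_RELEASE

current mode = Recover; filter table to that mode:
  (Recover, evDone) → (Survey, A_PING)
  (Recover, evTimeout) → (Hold, A_PING)
  (Recover, evStop) → (Approach, A_RELEASE)
  (Recover, evError) → (Dock, A_TURN)
  (Recover, evStart) → (Dock, A_RELEASE)
  (Recover, evContact) → (Dock, A_RELEASE)  ← event matches
event = evContact selects (Dock, A_RELEASE)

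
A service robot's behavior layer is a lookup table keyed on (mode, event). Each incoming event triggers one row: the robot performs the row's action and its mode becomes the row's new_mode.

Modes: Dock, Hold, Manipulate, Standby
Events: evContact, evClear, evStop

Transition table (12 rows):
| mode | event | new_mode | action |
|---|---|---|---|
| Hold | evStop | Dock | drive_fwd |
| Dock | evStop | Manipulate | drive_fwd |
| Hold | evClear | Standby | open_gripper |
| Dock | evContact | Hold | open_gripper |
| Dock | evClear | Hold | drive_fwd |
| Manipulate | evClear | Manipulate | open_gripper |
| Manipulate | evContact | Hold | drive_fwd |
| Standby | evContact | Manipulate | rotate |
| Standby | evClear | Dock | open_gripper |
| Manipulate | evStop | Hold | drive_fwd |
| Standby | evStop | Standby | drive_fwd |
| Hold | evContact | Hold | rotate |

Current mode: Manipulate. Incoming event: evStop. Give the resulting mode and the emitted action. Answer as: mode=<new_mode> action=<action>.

mode=Hold action=drive_fwd

current mode = Manipulate; filter table to that mode:
  (Manipulate, evClear) → (Manipulate, open_gripper)
  (Manipulate, evContact) → (Hold, drive_fwd)
  (Manipulate, evStop) → (Hold, drive_fwd)  ← event matches
event = evStop selects (Hold, drive_fwd)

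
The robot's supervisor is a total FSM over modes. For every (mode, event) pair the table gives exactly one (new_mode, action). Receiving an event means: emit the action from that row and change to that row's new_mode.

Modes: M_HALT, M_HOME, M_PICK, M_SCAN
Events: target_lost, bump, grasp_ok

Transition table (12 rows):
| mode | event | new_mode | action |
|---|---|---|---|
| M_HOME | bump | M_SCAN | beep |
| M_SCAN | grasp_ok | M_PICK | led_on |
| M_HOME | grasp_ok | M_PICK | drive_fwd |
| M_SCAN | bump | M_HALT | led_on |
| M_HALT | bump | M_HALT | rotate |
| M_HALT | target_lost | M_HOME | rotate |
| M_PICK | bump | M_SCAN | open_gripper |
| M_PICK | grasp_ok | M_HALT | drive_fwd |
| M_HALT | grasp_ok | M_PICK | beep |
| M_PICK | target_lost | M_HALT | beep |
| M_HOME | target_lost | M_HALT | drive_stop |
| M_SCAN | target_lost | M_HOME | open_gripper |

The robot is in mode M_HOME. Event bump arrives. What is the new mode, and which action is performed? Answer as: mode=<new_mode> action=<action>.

current mode = M_HOME; filter table to that mode:
  (M_HOME, bump) → (M_SCAN, beep)  ← event matches
  (M_HOME, grasp_ok) → (M_PICK, drive_fwd)
  (M_HOME, target_lost) → (M_HALT, drive_stop)
event = bump selects (M_SCAN, beep)

mode=M_SCAN action=beep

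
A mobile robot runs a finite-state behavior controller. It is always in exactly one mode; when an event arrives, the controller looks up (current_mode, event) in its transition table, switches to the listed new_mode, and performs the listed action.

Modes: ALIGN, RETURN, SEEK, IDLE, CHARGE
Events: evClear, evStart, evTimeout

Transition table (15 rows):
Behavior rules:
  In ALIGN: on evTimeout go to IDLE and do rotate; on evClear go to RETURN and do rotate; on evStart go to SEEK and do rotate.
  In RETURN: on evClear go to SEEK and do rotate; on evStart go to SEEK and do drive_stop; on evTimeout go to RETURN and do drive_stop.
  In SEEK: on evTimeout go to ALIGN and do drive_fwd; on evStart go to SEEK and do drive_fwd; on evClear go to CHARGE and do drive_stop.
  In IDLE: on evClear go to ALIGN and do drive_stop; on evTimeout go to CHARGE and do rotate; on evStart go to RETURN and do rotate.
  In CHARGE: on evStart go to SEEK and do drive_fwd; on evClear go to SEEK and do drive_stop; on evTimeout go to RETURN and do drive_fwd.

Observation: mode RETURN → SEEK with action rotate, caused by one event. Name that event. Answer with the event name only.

evClear

try evClear: (RETURN, evClear) → (SEEK, rotate)  ← matches
try evStart: (RETURN, evStart) → (SEEK, drive_stop)
try evTimeout: (RETURN, evTimeout) → (RETURN, drive_stop)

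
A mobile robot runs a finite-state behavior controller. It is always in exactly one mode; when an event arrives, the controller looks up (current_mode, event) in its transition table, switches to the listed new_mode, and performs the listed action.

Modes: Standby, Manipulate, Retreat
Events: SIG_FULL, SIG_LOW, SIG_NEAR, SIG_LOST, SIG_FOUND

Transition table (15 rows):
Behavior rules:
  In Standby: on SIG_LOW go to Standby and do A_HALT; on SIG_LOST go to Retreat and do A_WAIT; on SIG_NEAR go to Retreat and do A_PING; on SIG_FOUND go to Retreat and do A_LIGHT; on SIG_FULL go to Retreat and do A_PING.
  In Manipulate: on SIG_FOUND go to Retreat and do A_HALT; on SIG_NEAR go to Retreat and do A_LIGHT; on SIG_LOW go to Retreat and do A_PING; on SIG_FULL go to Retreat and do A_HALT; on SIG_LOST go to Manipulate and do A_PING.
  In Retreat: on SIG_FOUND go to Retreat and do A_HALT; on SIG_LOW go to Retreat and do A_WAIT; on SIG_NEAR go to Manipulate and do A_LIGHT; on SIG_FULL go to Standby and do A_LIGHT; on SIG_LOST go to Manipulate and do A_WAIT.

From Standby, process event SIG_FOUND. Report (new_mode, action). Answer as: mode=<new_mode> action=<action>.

mode=Retreat action=A_LIGHT

current mode = Standby; filter table to that mode:
  (Standby, SIG_LOW) → (Standby, A_HALT)
  (Standby, SIG_LOST) → (Retreat, A_WAIT)
  (Standby, SIG_NEAR) → (Retreat, A_PING)
  (Standby, SIG_FOUND) → (Retreat, A_LIGHT)  ← event matches
  (Standby, SIG_FULL) → (Retreat, A_PING)
event = SIG_FOUND selects (Retreat, A_LIGHT)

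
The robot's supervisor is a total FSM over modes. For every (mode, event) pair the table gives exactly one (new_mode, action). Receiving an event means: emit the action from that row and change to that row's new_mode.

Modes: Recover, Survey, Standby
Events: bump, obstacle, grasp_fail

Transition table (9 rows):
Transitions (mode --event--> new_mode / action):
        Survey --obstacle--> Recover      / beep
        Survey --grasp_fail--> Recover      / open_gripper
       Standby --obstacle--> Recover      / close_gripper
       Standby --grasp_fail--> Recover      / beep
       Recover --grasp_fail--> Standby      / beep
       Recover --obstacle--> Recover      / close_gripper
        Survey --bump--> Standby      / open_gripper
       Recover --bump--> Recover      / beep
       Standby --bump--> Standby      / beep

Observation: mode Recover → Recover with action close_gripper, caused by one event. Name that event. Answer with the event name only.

try bump: (Recover, bump) → (Recover, beep)
try obstacle: (Recover, obstacle) → (Recover, close_gripper)  ← matches
try grasp_fail: (Recover, grasp_fail) → (Standby, beep)

obstacle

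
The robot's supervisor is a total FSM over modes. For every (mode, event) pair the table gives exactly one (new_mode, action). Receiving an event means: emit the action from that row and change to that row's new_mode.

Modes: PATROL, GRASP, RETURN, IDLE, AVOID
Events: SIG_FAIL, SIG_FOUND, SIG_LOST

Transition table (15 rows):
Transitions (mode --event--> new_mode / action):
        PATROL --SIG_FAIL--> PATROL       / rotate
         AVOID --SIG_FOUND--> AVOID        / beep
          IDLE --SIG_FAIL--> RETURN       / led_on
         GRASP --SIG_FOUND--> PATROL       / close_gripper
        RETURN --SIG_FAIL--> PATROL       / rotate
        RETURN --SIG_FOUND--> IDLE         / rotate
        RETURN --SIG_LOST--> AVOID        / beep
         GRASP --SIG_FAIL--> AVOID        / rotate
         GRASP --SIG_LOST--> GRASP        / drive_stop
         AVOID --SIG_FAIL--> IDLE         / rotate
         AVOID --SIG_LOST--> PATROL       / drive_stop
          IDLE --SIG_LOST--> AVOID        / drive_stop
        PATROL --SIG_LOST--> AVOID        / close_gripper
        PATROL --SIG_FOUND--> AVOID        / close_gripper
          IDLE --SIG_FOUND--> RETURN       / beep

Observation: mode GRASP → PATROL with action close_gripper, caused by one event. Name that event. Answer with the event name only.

try SIG_FAIL: (GRASP, SIG_FAIL) → (AVOID, rotate)
try SIG_FOUND: (GRASP, SIG_FOUND) → (PATROL, close_gripper)  ← matches
try SIG_LOST: (GRASP, SIG_LOST) → (GRASP, drive_stop)

SIG_FOUND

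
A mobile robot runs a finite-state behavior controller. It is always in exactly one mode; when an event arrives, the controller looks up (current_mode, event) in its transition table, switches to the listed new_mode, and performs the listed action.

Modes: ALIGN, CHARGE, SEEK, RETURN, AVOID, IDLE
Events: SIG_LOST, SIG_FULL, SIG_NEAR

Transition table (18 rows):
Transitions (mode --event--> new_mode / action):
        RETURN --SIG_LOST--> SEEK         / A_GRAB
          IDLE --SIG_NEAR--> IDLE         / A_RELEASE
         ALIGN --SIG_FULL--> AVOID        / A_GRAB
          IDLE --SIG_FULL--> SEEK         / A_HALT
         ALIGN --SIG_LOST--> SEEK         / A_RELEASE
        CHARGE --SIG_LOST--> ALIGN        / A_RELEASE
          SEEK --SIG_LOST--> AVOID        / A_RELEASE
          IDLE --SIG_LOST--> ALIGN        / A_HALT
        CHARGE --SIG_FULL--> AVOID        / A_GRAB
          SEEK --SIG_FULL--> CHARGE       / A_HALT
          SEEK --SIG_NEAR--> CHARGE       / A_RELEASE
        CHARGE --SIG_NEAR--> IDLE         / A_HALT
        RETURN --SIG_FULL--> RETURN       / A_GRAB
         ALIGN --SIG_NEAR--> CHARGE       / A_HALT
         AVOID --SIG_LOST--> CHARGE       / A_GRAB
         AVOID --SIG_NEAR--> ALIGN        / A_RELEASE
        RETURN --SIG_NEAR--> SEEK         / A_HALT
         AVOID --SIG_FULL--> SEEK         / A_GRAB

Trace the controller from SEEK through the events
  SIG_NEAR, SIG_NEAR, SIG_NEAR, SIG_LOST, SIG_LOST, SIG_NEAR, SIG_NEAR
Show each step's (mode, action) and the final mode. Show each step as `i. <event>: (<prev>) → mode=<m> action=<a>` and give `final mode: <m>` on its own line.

1. SIG_NEAR: (SEEK) → mode=CHARGE action=A_RELEASE
2. SIG_NEAR: (CHARGE) → mode=IDLE action=A_HALT
3. SIG_NEAR: (IDLE) → mode=IDLE action=A_RELEASE
4. SIG_LOST: (IDLE) → mode=ALIGN action=A_HALT
5. SIG_LOST: (ALIGN) → mode=SEEK action=A_RELEASE
6. SIG_NEAR: (SEEK) → mode=CHARGE action=A_RELEASE
7. SIG_NEAR: (CHARGE) → mode=IDLE action=A_HALT

final mode: IDLE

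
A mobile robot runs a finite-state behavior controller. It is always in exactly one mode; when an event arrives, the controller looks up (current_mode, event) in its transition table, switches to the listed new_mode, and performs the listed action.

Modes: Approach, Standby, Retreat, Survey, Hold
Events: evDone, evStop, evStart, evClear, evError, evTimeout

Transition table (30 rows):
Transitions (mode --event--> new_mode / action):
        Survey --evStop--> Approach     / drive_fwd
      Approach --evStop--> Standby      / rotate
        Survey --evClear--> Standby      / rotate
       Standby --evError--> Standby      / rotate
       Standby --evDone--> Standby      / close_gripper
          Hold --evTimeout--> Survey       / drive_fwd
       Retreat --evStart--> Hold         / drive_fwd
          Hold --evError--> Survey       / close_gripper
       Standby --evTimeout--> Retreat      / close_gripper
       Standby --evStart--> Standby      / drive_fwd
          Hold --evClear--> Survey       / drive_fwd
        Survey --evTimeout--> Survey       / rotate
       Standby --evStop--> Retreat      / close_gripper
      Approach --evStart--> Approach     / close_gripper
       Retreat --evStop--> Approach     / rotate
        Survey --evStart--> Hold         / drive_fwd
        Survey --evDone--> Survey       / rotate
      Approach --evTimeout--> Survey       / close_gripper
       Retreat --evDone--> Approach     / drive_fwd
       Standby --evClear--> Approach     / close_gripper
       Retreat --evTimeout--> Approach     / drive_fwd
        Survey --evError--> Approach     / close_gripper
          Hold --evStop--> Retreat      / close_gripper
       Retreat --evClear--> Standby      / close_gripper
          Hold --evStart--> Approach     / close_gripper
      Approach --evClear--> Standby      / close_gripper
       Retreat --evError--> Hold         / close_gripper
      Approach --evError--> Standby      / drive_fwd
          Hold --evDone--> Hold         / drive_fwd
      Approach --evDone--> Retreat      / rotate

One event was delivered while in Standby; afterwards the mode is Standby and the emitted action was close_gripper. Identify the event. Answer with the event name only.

try evDone: (Standby, evDone) → (Standby, close_gripper)  ← matches
try evStop: (Standby, evStop) → (Retreat, close_gripper)
try evStart: (Standby, evStart) → (Standby, drive_fwd)
try evClear: (Standby, evClear) → (Approach, close_gripper)
try evError: (Standby, evError) → (Standby, rotate)
try evTimeout: (Standby, evTimeout) → (Retreat, close_gripper)

evDone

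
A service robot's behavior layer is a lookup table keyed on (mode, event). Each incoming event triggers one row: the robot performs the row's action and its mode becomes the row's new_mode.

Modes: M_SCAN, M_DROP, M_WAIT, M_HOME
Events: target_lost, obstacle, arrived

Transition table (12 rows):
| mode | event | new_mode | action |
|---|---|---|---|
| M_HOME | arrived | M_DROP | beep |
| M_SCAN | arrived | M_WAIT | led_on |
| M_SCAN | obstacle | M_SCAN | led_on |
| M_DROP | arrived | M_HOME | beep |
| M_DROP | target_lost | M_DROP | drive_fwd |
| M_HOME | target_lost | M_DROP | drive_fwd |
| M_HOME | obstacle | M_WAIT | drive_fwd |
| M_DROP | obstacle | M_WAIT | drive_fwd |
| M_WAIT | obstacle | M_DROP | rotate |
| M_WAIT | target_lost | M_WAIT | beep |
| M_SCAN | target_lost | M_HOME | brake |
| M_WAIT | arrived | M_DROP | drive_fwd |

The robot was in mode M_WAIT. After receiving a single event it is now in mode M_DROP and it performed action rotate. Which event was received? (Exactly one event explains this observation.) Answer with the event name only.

obstacle

try target_lost: (M_WAIT, target_lost) → (M_WAIT, beep)
try obstacle: (M_WAIT, obstacle) → (M_DROP, rotate)  ← matches
try arrived: (M_WAIT, arrived) → (M_DROP, drive_fwd)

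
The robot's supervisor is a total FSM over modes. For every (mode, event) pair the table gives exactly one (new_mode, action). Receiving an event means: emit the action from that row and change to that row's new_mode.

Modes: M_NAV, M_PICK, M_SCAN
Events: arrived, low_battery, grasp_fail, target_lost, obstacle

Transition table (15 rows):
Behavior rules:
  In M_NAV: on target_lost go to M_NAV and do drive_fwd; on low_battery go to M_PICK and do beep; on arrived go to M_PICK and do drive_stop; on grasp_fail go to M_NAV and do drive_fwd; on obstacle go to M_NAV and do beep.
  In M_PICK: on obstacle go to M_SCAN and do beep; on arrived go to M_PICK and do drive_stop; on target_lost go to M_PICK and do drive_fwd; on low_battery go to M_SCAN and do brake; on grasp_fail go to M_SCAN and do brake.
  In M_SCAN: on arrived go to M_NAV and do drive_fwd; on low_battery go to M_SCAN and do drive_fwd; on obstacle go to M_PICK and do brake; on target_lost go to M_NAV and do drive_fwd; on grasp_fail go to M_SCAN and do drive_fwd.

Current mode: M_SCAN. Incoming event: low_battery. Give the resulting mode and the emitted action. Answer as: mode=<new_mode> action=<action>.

mode=M_SCAN action=drive_fwd

current mode = M_SCAN; filter table to that mode:
  (M_SCAN, arrived) → (M_NAV, drive_fwd)
  (M_SCAN, low_battery) → (M_SCAN, drive_fwd)  ← event matches
  (M_SCAN, obstacle) → (M_PICK, brake)
  (M_SCAN, target_lost) → (M_NAV, drive_fwd)
  (M_SCAN, grasp_fail) → (M_SCAN, drive_fwd)
event = low_battery selects (M_SCAN, drive_fwd)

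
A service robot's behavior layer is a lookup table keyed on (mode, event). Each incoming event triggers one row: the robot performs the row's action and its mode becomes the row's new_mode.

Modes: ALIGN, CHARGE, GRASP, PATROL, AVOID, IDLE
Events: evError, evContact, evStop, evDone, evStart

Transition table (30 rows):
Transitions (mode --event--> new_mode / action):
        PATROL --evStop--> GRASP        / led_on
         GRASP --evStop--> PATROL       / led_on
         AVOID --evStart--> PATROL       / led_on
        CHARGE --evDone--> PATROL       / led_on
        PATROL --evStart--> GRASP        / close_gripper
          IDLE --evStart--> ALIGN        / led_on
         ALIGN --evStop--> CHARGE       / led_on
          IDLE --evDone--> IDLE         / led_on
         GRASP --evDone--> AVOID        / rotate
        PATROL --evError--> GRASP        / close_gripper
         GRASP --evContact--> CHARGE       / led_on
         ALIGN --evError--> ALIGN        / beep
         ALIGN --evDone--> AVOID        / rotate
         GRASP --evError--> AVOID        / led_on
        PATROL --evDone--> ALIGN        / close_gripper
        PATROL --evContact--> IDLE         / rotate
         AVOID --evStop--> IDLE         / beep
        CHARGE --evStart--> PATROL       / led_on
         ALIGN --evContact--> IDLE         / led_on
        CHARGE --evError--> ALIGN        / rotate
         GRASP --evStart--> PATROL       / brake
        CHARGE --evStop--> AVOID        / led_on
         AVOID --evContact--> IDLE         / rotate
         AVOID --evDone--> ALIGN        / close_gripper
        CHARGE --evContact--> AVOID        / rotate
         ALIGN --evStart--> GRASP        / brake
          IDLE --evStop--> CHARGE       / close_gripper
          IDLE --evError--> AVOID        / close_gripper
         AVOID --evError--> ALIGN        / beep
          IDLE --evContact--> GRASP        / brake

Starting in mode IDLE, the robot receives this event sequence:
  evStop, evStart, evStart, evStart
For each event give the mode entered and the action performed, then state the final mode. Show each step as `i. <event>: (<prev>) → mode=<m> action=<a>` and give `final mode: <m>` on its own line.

final mode: PATROL

1. evStop: (IDLE) → mode=CHARGE action=close_gripper
2. evStart: (CHARGE) → mode=PATROL action=led_on
3. evStart: (PATROL) → mode=GRASP action=close_gripper
4. evStart: (GRASP) → mode=PATROL action=brake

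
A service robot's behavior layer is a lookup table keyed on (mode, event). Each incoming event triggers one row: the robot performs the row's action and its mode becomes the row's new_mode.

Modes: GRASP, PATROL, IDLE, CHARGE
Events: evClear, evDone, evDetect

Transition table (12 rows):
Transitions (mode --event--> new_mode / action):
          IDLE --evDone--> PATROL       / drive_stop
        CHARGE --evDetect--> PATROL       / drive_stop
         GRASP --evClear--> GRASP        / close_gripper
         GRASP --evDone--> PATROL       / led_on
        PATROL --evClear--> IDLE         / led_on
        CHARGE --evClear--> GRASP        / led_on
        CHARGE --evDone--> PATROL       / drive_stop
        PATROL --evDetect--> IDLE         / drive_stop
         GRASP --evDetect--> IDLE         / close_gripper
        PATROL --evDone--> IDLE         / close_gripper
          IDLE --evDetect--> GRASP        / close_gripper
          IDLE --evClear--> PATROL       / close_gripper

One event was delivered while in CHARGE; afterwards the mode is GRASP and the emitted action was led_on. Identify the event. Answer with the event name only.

evClear

try evClear: (CHARGE, evClear) → (GRASP, led_on)  ← matches
try evDone: (CHARGE, evDone) → (PATROL, drive_stop)
try evDetect: (CHARGE, evDetect) → (PATROL, drive_stop)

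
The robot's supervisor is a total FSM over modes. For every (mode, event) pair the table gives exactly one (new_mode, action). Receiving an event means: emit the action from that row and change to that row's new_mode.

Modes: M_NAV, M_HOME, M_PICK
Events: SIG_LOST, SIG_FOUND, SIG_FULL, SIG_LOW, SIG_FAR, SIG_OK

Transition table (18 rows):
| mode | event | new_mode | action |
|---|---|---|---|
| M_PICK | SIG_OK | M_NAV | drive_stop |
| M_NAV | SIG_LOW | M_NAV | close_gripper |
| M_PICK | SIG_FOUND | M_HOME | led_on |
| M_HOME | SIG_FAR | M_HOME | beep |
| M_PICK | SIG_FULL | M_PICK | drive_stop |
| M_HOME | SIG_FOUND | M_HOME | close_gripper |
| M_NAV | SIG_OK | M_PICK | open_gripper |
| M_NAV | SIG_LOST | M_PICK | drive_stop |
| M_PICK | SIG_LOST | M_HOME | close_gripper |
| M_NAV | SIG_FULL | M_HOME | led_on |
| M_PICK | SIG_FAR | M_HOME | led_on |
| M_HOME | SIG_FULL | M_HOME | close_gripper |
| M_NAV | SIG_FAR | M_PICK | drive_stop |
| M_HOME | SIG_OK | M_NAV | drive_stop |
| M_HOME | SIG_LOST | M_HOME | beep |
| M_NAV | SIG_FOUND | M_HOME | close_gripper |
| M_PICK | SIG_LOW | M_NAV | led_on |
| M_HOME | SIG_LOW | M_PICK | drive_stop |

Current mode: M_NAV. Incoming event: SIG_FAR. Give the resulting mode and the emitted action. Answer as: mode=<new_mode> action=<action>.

mode=M_PICK action=drive_stop

current mode = M_NAV; filter table to that mode:
  (M_NAV, SIG_LOW) → (M_NAV, close_gripper)
  (M_NAV, SIG_OK) → (M_PICK, open_gripper)
  (M_NAV, SIG_LOST) → (M_PICK, drive_stop)
  (M_NAV, SIG_FULL) → (M_HOME, led_on)
  (M_NAV, SIG_FAR) → (M_PICK, drive_stop)  ← event matches
  (M_NAV, SIG_FOUND) → (M_HOME, close_gripper)
event = SIG_FAR selects (M_PICK, drive_stop)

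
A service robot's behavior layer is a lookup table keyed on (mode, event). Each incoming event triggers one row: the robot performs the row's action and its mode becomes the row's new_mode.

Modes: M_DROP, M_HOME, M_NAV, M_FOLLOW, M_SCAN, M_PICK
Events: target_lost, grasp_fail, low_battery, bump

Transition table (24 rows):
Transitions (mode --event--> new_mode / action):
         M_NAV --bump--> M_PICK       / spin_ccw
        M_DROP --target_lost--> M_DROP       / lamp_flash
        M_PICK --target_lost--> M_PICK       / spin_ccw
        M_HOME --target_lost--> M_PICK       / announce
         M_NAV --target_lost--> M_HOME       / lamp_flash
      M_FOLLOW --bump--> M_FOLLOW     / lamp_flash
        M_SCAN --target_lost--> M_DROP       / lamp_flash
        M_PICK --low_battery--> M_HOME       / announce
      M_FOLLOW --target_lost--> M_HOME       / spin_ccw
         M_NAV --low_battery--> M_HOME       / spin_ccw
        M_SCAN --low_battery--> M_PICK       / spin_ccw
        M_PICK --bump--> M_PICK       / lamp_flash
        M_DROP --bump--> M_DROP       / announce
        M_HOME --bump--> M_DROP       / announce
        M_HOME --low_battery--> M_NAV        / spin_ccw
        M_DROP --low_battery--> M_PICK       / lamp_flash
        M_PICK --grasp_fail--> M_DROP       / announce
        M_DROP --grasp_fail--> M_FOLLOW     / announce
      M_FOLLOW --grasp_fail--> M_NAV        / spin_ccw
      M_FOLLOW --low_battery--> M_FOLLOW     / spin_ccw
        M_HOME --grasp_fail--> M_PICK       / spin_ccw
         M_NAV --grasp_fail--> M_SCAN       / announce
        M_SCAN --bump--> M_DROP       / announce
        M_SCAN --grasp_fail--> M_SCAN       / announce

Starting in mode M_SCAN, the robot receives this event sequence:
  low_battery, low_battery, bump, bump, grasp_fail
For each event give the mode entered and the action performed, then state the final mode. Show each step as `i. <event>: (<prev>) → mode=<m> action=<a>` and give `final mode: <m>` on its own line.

1. low_battery: (M_SCAN) → mode=M_PICK action=spin_ccw
2. low_battery: (M_PICK) → mode=M_HOME action=announce
3. bump: (M_HOME) → mode=M_DROP action=announce
4. bump: (M_DROP) → mode=M_DROP action=announce
5. grasp_fail: (M_DROP) → mode=M_FOLLOW action=announce

final mode: M_FOLLOW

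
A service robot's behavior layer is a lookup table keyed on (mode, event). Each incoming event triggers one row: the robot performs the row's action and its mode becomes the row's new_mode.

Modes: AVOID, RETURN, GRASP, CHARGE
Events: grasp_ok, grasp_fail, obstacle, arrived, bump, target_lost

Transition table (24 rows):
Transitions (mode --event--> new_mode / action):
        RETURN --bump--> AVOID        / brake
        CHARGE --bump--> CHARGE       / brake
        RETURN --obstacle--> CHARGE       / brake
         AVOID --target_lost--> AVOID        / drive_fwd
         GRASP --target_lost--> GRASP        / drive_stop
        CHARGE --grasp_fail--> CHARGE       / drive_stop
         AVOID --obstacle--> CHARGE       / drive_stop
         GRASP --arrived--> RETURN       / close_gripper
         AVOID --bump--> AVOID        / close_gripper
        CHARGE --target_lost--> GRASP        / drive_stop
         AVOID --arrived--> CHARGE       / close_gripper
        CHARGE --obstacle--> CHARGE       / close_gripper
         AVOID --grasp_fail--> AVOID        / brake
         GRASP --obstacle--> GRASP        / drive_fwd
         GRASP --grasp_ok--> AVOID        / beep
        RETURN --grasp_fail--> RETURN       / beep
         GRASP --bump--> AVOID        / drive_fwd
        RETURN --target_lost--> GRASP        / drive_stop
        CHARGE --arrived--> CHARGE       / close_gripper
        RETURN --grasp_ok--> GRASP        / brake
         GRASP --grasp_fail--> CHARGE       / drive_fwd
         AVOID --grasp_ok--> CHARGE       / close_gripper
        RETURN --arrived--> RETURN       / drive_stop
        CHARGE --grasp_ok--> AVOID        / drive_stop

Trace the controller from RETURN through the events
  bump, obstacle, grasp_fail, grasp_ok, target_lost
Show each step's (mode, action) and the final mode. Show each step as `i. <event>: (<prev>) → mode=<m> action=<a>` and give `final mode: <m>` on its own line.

final mode: AVOID

1. bump: (RETURN) → mode=AVOID action=brake
2. obstacle: (AVOID) → mode=CHARGE action=drive_stop
3. grasp_fail: (CHARGE) → mode=CHARGE action=drive_stop
4. grasp_ok: (CHARGE) → mode=AVOID action=drive_stop
5. target_lost: (AVOID) → mode=AVOID action=drive_fwd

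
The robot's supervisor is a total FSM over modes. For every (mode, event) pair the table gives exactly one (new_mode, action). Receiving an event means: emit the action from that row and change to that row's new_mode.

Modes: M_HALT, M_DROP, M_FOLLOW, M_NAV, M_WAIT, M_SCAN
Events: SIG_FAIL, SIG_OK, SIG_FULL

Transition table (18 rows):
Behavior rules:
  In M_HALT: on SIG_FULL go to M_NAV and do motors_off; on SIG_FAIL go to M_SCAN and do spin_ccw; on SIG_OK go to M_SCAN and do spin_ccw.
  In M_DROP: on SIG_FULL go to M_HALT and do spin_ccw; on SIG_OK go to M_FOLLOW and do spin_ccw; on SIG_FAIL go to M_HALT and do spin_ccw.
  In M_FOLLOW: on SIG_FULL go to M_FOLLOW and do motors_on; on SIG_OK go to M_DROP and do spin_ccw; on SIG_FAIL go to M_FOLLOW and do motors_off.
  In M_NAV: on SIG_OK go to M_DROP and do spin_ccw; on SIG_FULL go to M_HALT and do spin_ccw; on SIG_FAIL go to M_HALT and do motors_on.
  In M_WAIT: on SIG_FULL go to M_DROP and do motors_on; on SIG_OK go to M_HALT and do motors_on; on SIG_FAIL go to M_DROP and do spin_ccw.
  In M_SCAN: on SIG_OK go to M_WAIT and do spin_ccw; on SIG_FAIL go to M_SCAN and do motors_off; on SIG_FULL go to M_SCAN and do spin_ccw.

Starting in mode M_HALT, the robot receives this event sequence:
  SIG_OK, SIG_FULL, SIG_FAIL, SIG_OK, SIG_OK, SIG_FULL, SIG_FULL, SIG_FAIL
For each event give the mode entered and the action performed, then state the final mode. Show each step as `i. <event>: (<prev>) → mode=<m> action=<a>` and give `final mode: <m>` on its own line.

final mode: M_SCAN

1. SIG_OK: (M_HALT) → mode=M_SCAN action=spin_ccw
2. SIG_FULL: (M_SCAN) → mode=M_SCAN action=spin_ccw
3. SIG_FAIL: (M_SCAN) → mode=M_SCAN action=motors_off
4. SIG_OK: (M_SCAN) → mode=M_WAIT action=spin_ccw
5. SIG_OK: (M_WAIT) → mode=M_HALT action=motors_on
6. SIG_FULL: (M_HALT) → mode=M_NAV action=motors_off
7. SIG_FULL: (M_NAV) → mode=M_HALT action=spin_ccw
8. SIG_FAIL: (M_HALT) → mode=M_SCAN action=spin_ccw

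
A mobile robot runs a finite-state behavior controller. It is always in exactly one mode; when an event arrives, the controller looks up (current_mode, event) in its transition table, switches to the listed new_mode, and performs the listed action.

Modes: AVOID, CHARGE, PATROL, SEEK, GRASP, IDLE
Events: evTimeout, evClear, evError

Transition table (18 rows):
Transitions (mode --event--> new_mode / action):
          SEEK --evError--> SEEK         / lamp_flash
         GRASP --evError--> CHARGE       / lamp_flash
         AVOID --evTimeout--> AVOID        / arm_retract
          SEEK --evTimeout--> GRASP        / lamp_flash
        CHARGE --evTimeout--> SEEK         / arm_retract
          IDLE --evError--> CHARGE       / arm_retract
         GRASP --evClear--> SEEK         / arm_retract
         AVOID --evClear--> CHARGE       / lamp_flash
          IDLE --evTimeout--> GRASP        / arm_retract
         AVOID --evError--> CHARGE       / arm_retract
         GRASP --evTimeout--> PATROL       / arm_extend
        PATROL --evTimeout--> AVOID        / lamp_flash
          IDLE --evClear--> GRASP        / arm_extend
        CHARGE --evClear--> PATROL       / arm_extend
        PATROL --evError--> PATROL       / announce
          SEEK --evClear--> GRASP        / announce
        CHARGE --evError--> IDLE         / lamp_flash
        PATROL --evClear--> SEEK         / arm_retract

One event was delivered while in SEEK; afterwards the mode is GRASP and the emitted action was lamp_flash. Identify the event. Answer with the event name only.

evTimeout

try evTimeout: (SEEK, evTimeout) → (GRASP, lamp_flash)  ← matches
try evClear: (SEEK, evClear) → (GRASP, announce)
try evError: (SEEK, evError) → (SEEK, lamp_flash)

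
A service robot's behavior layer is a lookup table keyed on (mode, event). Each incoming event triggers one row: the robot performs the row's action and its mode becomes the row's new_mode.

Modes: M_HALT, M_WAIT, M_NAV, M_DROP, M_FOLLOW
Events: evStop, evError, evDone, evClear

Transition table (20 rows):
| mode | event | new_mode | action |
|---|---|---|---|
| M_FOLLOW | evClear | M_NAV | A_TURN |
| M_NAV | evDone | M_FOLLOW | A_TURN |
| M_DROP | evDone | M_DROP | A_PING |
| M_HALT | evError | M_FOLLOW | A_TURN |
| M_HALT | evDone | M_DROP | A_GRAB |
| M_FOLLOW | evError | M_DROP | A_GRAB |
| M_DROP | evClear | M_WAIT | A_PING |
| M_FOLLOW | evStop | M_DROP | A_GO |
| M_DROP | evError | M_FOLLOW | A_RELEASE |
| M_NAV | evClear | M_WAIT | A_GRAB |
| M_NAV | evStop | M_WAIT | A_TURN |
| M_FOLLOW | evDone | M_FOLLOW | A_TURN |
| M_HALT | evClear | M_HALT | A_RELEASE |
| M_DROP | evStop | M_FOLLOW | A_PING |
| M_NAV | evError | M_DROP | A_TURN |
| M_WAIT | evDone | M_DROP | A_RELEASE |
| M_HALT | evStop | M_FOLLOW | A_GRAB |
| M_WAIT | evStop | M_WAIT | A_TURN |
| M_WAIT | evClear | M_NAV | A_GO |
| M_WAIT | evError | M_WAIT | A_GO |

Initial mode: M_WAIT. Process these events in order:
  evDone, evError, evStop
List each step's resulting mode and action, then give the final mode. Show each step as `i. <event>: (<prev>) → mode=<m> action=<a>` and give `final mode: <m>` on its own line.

final mode: M_DROP

1. evDone: (M_WAIT) → mode=M_DROP action=A_RELEASE
2. evError: (M_DROP) → mode=M_FOLLOW action=A_RELEASE
3. evStop: (M_FOLLOW) → mode=M_DROP action=A_GO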